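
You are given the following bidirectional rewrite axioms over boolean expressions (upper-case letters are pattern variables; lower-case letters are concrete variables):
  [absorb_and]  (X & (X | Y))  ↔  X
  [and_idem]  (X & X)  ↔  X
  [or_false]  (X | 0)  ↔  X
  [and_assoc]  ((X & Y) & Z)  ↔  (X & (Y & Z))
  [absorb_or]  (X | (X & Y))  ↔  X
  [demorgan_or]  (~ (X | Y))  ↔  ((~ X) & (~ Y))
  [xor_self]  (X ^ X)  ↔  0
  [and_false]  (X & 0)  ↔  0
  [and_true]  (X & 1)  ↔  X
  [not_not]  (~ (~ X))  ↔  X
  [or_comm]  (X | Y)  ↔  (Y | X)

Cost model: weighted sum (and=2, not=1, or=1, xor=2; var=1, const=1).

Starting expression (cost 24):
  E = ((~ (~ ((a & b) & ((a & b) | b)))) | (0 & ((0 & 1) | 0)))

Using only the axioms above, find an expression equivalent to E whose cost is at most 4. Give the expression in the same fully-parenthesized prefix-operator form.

(a & b)   [cost 4]

(1) ((a & b) & ((a & b) | b))  =[absorb_and →]=  (a & b)    ⊢ ((~ (~ (a & b))) | (0 & ((0 & 1) | 0)))
(2) (0 & 1)  =[and_true →]=  0    ⊢ ((~ (~ (a & b))) | (0 & (0 | 0)))
(3) (0 & (0 | 0))  =[absorb_and →]=  0    ⊢ ((~ (~ (a & b))) | 0)
(4) ((~ (~ (a & b))) | 0)  =[or_false →]=  (~ (~ (a & b)))
(5) (~ (~ (a & b)))  =[not_not →]=  (a & b)    ⊢ cost 4, within 4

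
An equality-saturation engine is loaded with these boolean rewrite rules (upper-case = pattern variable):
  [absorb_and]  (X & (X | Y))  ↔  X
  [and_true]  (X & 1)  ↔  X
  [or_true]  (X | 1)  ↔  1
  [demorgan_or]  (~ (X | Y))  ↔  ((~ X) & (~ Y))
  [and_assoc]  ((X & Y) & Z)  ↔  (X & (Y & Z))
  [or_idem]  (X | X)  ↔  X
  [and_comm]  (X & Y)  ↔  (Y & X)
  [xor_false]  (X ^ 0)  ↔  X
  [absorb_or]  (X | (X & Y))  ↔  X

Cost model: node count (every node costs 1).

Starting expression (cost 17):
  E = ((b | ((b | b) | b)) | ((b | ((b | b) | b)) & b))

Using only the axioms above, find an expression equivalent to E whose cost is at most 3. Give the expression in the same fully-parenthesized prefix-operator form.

1. [absorb_or →] ((b | ((b | b) | b)) | ((b | ((b | b) | b)) & b))  →  (b | ((b | b) | b))
2. [or_idem →] (b | b)  →  b;  E = (b | (b | b))
3. [or_idem →] (b | b)  →  b;  cost 3 ≤ 3, done

(b | b)   [cost 3]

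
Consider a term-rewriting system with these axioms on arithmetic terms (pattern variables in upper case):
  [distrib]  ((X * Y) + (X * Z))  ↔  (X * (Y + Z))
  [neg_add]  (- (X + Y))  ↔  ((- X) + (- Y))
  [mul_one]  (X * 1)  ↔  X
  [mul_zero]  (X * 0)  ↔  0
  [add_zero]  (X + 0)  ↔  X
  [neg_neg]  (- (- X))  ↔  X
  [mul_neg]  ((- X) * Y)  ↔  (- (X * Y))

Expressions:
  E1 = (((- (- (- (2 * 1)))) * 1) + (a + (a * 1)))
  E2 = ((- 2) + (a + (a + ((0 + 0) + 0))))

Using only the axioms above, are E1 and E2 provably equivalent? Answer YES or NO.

step 1: mul_one (→) rewrites ((- (- (- (2 * 1)))) * 1) into (- (- (- (2 * 1)))), now ((- (- (- (2 * 1)))) + (a + (a * 1)))
step 2: mul_one (→) rewrites (a * 1) into a, now ((- (- (- (2 * 1)))) + (a + a))
step 3: neg_neg (→) rewrites (- (- (2 * 1))) into (2 * 1), now ((- (2 * 1)) + (a + a))
step 4: mul_one (→) rewrites (2 * 1) into 2, now ((- 2) + (a + a))
step 5: add_zero (←) rewrites a into (a + 0), now ((- 2) + (a + (a + 0)))
step 6: add_zero (←) rewrites 0 into (0 + 0), now ((- 2) + (a + (a + (0 + 0))))
step 7: add_zero (←) rewrites 0 into (0 + 0), which is E2

YES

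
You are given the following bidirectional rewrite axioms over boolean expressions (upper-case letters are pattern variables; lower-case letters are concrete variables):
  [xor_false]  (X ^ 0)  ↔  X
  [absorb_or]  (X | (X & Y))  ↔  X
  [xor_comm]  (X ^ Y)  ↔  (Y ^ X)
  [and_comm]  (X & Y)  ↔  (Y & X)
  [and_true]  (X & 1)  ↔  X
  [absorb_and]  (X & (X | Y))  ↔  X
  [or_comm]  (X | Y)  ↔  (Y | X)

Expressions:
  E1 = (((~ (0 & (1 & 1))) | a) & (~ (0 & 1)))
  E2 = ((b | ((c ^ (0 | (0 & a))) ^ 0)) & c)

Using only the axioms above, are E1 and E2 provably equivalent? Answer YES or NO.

NO

All listed rules preserve value, hence provable equivalence implies equal values everywhere; look for a separating assignment.
a=0, b=0, c=0 gives E1 ↦ 1, E2 ↦ 0; values differ ⇒ not provably equivalent.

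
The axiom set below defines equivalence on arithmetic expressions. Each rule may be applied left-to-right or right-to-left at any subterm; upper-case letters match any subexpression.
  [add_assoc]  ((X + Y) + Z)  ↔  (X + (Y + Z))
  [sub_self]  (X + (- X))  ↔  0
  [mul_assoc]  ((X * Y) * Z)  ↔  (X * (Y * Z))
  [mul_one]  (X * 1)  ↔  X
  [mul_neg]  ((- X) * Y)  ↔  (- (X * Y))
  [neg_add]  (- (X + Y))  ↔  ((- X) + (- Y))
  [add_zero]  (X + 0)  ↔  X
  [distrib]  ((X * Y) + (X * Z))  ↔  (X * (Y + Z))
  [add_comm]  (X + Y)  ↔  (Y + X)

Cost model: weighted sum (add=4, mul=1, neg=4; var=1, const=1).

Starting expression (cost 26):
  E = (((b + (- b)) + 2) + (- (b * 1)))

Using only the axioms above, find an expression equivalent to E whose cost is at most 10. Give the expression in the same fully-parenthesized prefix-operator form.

(2 + (- b))   [cost 10]

(1) (b + (- b))  =[sub_self →]=  0    ⊢ ((0 + 2) + (- (b * 1)))
(2) (b * 1)  =[mul_one →]=  b    ⊢ ((0 + 2) + (- b))
(3) (0 + 2)  =[add_comm →]=  (2 + 0)    ⊢ ((2 + 0) + (- b))
(4) (2 + 0)  =[add_zero →]=  2    ⊢ cost 10, within 10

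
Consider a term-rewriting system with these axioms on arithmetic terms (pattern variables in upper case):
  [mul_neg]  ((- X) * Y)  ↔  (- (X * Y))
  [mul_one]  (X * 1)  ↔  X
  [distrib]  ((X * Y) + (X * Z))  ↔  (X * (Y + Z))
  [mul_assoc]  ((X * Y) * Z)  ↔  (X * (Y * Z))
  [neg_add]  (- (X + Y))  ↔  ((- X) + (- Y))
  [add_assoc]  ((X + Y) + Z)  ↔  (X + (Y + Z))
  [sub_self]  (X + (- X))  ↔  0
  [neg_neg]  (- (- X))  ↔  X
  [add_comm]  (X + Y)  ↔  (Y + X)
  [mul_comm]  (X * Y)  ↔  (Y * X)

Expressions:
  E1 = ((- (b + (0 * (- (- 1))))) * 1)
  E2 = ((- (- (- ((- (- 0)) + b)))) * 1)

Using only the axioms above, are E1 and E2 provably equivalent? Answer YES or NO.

1. [neg_neg →] (- (- 1))  →  1;  E1 = ((- (b + (0 * 1))) * 1)
2. [mul_one →] ((- (b + (0 * 1))) * 1)  →  (- (b + (0 * 1)))
3. [mul_one →] (0 * 1)  →  0;  E1 = (- (b + 0))
4. [add_comm →] (b + 0)  →  (0 + b);  E1 = (- (0 + b))
5. [mul_one ←] (0 + b)  →  ((0 + b) * 1);  E1 = (- ((0 + b) * 1))
6. [mul_neg ←] (- ((0 + b) * 1))  →  ((- (0 + b)) * 1)
7. [neg_neg ←] (0 + b)  →  (- (- (0 + b)));  E1 = ((- (- (- (0 + b)))) * 1)
8. [neg_neg ←] 0  →  (- (- 0));  this is E2

YES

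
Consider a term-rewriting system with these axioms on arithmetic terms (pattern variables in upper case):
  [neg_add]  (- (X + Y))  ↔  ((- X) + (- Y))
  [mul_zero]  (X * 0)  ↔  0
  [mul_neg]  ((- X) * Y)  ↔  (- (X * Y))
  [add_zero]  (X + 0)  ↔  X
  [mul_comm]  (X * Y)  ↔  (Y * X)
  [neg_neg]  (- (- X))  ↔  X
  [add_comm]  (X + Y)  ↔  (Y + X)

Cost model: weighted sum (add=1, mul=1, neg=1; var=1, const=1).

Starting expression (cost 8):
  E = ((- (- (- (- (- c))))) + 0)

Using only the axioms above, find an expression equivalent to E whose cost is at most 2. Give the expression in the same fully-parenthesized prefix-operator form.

step 1: neg_neg (→) rewrites (- (- (- (- c)))) into (- (- c)), now ((- (- (- c))) + 0)
step 2: add_zero (→) rewrites ((- (- (- c))) + 0) into (- (- (- c)))
step 3: neg_neg (→) rewrites (- (- (- c))) into (- c), reaching cost 2 (bound 2)

(- c)   [cost 2]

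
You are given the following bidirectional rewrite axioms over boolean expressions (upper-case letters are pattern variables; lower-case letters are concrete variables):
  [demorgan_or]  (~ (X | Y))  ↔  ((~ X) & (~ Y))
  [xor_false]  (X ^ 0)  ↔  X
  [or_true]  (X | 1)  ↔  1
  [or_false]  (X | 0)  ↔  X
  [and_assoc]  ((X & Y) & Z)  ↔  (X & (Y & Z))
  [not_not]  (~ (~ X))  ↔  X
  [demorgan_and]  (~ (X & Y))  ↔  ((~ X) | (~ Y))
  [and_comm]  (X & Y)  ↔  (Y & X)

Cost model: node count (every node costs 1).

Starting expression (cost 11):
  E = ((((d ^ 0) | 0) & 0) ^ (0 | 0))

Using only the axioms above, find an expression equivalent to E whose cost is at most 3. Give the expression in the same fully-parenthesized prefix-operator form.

(d & 0)   [cost 3]

(1) ((d ^ 0) | 0)  =[or_false →]=  (d ^ 0)    ⊢ (((d ^ 0) & 0) ^ (0 | 0))
(2) (d ^ 0)  =[xor_false →]=  d    ⊢ ((d & 0) ^ (0 | 0))
(3) (0 | 0)  =[or_false →]=  0    ⊢ ((d & 0) ^ 0)
(4) ((d & 0) ^ 0)  =[xor_false →]=  (d & 0)    ⊢ cost 3, within 3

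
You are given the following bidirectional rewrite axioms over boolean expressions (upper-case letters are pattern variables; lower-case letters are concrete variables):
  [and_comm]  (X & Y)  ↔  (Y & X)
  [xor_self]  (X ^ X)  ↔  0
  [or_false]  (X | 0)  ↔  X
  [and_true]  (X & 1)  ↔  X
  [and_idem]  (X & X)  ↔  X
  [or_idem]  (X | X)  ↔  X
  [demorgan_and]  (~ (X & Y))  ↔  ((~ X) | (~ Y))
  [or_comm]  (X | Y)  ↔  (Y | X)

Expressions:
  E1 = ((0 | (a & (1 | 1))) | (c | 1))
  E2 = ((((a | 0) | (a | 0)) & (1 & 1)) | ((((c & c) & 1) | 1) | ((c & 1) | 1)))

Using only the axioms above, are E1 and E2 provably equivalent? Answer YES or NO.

step 1: or_idem (→) rewrites (1 | 1) into 1, now ((0 | (a & 1)) | (c | 1))
step 2: or_comm (→) rewrites (0 | (a & 1)) into ((a & 1) | 0), now (((a & 1) | 0) | (c | 1))
step 3: and_true (→) rewrites (a & 1) into a, now ((a | 0) | (c | 1))
step 4: and_true (←) rewrites (a | 0) into ((a | 0) & 1), now (((a | 0) & 1) | (c | 1))
step 5: and_idem (←) rewrites 1 into (1 & 1), now (((a | 0) & (1 & 1)) | (c | 1))
step 6: and_true (←) rewrites c into (c & 1), now (((a | 0) & (1 & 1)) | ((c & 1) | 1))
step 7: or_idem (←) rewrites ((c & 1) | 1) into (((c & 1) | 1) | ((c & 1) | 1)), now (((a | 0) & (1 & 1)) | (((c & 1) | 1) | ((c & 1) | 1)))
step 8: or_idem (←) rewrites (a | 0) into ((a | 0) | (a | 0)), now ((((a | 0) | (a | 0)) & (1 & 1)) | (((c & 1) | 1) | ((c & 1) | 1)))
step 9: and_idem (←) rewrites c into (c & c), which is E2

YES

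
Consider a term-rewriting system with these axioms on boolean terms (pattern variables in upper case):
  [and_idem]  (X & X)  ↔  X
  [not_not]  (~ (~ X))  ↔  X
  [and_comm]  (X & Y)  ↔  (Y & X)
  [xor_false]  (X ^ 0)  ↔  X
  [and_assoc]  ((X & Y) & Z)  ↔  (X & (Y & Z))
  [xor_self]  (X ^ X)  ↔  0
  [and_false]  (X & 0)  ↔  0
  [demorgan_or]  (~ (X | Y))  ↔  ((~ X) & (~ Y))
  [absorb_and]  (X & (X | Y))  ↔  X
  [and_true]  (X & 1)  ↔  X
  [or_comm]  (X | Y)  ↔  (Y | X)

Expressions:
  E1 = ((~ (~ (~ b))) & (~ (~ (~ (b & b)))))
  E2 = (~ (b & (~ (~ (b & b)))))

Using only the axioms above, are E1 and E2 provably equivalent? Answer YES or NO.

(1) (b & b)  =[and_idem →]=  b    ⊢ ((~ (~ (~ b))) & (~ (~ (~ b))))
(2) ((~ (~ (~ b))) & (~ (~ (~ b))))  =[and_idem →]=  (~ (~ (~ b)))
(3) (~ (~ b))  =[not_not →]=  b    ⊢ (~ b)
(4) b  =[and_idem ←]=  (b & b)    ⊢ (~ (b & b))
(5) b  =[not_not ←]=  (~ (~ b))    ⊢ (~ (b & (~ (~ b))))
(6) b  =[and_idem ←]=  (b & b)    ⊢ E2

YES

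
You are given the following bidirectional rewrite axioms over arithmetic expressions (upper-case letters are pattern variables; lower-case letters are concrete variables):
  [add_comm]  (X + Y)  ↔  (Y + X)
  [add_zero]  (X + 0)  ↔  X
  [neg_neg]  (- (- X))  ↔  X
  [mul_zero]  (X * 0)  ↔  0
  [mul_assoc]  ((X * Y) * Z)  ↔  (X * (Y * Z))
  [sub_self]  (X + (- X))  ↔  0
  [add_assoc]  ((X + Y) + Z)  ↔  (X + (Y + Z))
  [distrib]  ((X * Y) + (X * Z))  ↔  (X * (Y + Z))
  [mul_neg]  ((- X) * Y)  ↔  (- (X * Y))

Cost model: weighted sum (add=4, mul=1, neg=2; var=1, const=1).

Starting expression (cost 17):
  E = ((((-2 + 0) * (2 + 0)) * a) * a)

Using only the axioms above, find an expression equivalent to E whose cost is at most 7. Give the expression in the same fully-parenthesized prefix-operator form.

step 1: mul_assoc (→) rewrites ((((-2 + 0) * (2 + 0)) * a) * a) into (((-2 + 0) * (2 + 0)) * (a * a))
step 2: add_zero (→) rewrites (2 + 0) into 2, now (((-2 + 0) * 2) * (a * a))
step 3: add_zero (→) rewrites (-2 + 0) into -2, reaching cost 7 (bound 7)

((-2 * 2) * (a * a))   [cost 7]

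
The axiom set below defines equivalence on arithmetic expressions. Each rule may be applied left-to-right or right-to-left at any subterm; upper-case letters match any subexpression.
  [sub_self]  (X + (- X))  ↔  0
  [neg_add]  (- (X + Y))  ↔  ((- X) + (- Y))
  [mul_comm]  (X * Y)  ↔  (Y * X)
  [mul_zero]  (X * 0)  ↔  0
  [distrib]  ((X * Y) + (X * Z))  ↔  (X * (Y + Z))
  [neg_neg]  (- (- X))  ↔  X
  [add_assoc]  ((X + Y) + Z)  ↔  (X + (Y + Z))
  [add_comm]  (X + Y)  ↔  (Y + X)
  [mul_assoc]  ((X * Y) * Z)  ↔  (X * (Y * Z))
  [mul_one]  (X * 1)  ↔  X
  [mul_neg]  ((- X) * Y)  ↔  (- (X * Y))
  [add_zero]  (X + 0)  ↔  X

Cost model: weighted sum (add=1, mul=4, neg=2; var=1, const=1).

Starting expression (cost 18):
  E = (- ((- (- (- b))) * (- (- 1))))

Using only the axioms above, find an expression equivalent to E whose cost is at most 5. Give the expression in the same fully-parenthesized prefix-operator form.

(- (- b))   [cost 5]

(1) (- (- (- b)))  =[neg_neg →]=  (- b)    ⊢ (- ((- b) * (- (- 1))))
(2) (- (- 1))  =[neg_neg →]=  1    ⊢ (- ((- b) * 1))
(3) ((- b) * 1)  =[mul_one →]=  (- b)    ⊢ cost 5, within 5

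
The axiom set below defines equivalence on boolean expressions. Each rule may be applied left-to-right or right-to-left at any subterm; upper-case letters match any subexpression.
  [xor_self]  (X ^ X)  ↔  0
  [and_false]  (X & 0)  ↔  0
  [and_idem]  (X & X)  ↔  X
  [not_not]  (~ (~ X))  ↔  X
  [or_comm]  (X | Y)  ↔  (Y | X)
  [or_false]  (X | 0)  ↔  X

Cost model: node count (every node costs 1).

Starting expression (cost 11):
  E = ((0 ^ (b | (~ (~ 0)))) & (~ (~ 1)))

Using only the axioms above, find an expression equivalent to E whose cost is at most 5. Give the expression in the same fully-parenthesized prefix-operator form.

((0 ^ b) & 1)   [cost 5]

step 1: not_not (→) rewrites (~ (~ 1)) into 1, now ((0 ^ (b | (~ (~ 0)))) & 1)
step 2: not_not (→) rewrites (~ (~ 0)) into 0, now ((0 ^ (b | 0)) & 1)
step 3: or_false (→) rewrites (b | 0) into b, reaching cost 5 (bound 5)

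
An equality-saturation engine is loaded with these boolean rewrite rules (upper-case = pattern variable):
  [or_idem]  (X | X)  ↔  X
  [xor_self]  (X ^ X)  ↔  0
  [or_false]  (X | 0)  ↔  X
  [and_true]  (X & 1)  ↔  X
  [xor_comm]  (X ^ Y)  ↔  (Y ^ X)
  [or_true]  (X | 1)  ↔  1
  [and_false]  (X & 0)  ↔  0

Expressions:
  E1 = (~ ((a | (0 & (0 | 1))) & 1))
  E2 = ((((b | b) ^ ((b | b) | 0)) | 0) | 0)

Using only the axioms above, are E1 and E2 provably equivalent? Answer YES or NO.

NO

All listed rules preserve value, hence provable equivalence implies equal values everywhere; look for a separating assignment.
a=0, b=0 gives E1 ↦ 1, E2 ↦ 0; values differ ⇒ not provably equivalent.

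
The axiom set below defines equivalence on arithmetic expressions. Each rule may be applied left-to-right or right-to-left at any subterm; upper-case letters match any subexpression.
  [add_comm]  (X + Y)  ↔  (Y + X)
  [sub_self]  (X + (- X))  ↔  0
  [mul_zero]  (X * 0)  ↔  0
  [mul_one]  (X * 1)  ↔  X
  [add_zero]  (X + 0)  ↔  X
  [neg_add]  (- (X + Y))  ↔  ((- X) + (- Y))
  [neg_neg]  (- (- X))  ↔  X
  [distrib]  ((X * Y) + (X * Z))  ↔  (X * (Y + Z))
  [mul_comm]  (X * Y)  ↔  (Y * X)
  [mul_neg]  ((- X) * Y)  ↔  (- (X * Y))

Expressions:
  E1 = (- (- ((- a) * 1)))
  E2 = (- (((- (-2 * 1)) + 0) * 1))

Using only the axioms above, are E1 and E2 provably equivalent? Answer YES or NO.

NO

Every axiom is a valid identity, so a rewrite proof would force E1 and E2 to agree under every assignment.
At a=0: E1 = 0 but E2 = -2; they differ, so no derivation exists.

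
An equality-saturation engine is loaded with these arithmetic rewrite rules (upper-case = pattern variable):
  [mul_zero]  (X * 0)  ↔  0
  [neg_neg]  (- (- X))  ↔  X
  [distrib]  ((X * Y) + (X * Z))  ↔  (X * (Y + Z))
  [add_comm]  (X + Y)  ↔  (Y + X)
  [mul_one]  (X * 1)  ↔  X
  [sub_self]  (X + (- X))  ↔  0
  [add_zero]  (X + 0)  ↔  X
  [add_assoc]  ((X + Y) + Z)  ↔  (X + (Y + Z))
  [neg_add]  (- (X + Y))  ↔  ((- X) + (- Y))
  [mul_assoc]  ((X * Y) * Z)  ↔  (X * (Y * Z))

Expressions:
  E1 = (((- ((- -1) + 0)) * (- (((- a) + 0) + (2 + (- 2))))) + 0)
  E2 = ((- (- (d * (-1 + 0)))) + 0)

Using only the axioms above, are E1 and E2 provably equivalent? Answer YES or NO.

All listed rules preserve value, hence provable equivalence implies equal values everywhere; look for a separating assignment.
a=0, d=1 gives E1 ↦ 0, E2 ↦ -1; values differ ⇒ not provably equivalent.

NO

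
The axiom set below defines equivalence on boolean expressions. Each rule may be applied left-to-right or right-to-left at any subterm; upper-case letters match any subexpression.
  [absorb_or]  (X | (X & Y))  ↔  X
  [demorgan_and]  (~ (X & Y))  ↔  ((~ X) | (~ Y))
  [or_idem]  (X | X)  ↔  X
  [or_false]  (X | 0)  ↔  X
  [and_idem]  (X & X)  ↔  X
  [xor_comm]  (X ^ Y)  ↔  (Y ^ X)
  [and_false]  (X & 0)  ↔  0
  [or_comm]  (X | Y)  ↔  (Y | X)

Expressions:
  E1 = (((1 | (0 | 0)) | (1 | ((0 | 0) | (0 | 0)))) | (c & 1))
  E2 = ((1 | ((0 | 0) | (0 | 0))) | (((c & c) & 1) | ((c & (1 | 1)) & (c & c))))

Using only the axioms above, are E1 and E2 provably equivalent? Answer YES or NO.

YES

step 1: or_idem (→) rewrites ((0 | 0) | (0 | 0)) into (0 | 0), now (((1 | (0 | 0)) | (1 | (0 | 0))) | (c & 1))
step 2: or_idem (→) rewrites ((1 | (0 | 0)) | (1 | (0 | 0))) into (1 | (0 | 0)), now ((1 | (0 | 0)) | (c & 1))
step 3: or_idem (→) rewrites (0 | 0) into 0, now ((1 | 0) | (c & 1))
step 4: absorb_or (←) rewrites (c & 1) into ((c & 1) | ((c & 1) & c)), now ((1 | 0) | ((c & 1) | ((c & 1) & c)))
step 5: and_idem (←) rewrites c into (c & c), now ((1 | 0) | ((c & 1) | ((c & 1) & (c & c))))
step 6: or_false (←) rewrites 0 into (0 | 0), now ((1 | (0 | 0)) | ((c & 1) | ((c & 1) & (c & c))))
step 7: and_idem (←) rewrites c into (c & c), now ((1 | (0 | 0)) | (((c & c) & 1) | ((c & 1) & (c & c))))
step 8: or_false (←) rewrites 0 into (0 | 0), now ((1 | ((0 | 0) | 0)) | (((c & c) & 1) | ((c & 1) & (c & c))))
step 9: or_idem (←) rewrites 0 into (0 | 0), now ((1 | ((0 | 0) | (0 | 0))) | (((c & c) & 1) | ((c & 1) & (c & c))))
step 10: or_idem (←) rewrites 1 into (1 | 1), which is E2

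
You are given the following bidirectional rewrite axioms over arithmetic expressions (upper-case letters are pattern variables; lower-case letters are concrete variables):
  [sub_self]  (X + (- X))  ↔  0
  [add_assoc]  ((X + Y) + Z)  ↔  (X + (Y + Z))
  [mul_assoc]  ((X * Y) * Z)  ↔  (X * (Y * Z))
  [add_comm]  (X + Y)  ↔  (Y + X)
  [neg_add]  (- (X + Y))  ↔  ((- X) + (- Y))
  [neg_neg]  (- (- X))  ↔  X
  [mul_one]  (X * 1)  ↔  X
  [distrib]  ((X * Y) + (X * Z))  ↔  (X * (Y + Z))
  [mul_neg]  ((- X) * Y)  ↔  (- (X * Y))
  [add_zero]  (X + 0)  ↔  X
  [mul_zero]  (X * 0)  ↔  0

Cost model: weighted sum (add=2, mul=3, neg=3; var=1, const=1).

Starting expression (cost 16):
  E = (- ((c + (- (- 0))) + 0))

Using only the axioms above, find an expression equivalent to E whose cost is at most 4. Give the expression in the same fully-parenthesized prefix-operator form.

step 1: add_zero (→) rewrites ((c + (- (- 0))) + 0) into (c + (- (- 0))), now (- (c + (- (- 0))))
step 2: neg_neg (→) rewrites (- (- 0)) into 0, now (- (c + 0))
step 3: add_zero (→) rewrites (c + 0) into c, reaching cost 4 (bound 4)

(- c)   [cost 4]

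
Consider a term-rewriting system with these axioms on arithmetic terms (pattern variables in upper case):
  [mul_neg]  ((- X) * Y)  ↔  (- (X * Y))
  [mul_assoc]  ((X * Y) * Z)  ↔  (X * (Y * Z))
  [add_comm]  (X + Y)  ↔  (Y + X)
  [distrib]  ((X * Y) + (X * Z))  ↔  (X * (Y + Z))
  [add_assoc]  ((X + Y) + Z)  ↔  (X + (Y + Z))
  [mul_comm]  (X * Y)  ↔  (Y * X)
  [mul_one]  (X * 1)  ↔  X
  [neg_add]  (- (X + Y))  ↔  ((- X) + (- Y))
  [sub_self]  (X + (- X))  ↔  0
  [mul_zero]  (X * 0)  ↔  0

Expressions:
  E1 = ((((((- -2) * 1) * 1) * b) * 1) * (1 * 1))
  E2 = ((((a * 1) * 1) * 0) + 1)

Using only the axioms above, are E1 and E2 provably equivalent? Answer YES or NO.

Every axiom is a valid identity, so a rewrite proof would force E1 and E2 to agree under every assignment.
At a=0, b=0: E1 = 0 but E2 = 1; they differ, so no derivation exists.

NO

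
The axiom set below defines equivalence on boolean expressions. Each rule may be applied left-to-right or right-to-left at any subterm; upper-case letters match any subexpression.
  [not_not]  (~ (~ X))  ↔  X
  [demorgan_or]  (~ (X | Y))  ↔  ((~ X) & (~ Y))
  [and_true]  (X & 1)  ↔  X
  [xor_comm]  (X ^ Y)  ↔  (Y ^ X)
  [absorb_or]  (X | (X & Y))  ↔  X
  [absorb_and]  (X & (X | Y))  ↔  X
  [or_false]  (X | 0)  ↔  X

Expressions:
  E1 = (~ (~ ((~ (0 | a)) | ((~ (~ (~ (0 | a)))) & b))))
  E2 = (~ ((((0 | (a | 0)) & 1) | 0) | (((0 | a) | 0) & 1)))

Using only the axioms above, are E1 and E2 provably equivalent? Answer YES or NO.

step 1: not_not (→) rewrites (~ (~ (0 | a))) into (0 | a), now (~ (~ ((~ (0 | a)) | ((~ (0 | a)) & b))))
step 2: absorb_or (→) rewrites ((~ (0 | a)) | ((~ (0 | a)) & b)) into (~ (0 | a)), now (~ (~ (~ (0 | a))))
step 3: not_not (→) rewrites (~ (~ (~ (0 | a)))) into (~ (0 | a))
step 4: or_false (←) rewrites (0 | a) into ((0 | a) | 0), now (~ ((0 | a) | 0))
step 5: absorb_or (←) rewrites ((0 | a) | 0) into (((0 | a) | 0) | (((0 | a) | 0) & 1)), now (~ (((0 | a) | 0) | (((0 | a) | 0) & 1)))
step 6: and_true (←) rewrites (0 | a) into ((0 | a) & 1), now (~ ((((0 | a) & 1) | 0) | (((0 | a) | 0) & 1)))
step 7: or_false (←) rewrites a into (a | 0), which is E2

YES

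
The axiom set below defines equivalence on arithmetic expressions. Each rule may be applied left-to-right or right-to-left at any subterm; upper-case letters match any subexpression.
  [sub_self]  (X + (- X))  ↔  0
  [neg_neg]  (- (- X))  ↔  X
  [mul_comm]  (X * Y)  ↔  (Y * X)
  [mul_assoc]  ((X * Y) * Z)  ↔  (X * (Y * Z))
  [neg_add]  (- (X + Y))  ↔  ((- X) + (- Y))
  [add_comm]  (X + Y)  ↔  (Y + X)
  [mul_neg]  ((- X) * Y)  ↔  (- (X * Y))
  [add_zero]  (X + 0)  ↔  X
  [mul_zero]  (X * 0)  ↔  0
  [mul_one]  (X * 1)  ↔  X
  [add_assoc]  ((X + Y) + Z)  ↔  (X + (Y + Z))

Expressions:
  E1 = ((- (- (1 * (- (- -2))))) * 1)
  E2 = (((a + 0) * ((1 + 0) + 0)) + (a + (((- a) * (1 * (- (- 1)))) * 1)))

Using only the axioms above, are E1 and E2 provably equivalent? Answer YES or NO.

NO

Every axiom is a valid identity, so a rewrite proof would force E1 and E2 to agree under every assignment.
At a=0: E1 = -2 but E2 = 0; they differ, so no derivation exists.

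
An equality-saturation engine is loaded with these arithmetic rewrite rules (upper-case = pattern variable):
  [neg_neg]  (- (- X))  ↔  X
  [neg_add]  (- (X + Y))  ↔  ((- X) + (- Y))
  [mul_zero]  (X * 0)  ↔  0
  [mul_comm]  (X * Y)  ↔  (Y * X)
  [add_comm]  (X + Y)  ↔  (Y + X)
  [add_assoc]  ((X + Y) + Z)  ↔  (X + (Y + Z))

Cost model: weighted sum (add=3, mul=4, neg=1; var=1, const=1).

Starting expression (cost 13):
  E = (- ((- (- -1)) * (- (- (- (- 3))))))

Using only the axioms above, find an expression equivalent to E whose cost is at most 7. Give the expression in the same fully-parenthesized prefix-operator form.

(- (-1 * 3))   [cost 7]

1. [neg_neg →] (- (- 3))  →  3;  E = (- ((- (- -1)) * (- (- 3))))
2. [neg_neg →] (- (- -1))  →  -1;  E = (- (-1 * (- (- 3))))
3. [neg_neg →] (- (- 3))  →  3;  cost 7 ≤ 7, done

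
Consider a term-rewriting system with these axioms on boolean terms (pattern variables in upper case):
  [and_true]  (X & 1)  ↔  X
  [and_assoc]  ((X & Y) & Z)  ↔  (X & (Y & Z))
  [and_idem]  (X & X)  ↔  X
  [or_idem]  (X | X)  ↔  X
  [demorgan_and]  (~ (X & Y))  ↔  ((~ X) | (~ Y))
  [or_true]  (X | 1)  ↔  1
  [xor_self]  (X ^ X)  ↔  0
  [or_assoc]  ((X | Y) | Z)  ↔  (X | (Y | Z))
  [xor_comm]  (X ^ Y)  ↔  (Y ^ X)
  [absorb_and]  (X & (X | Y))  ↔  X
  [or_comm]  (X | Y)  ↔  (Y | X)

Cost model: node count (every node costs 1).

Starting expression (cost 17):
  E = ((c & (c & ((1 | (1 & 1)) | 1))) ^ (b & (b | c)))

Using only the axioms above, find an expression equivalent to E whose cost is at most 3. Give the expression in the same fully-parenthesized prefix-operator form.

(1) (1 & 1)  =[and_idem →]=  1    ⊢ ((c & (c & ((1 | 1) | 1))) ^ (b & (b | c)))
(2) (1 | 1)  =[or_idem →]=  1    ⊢ ((c & (c & (1 | 1))) ^ (b & (b | c)))
(3) (1 | 1)  =[or_idem →]=  1    ⊢ ((c & (c & 1)) ^ (b & (b | c)))
(4) (c & 1)  =[and_true →]=  c    ⊢ ((c & c) ^ (b & (b | c)))
(5) (b & (b | c))  =[absorb_and →]=  b    ⊢ ((c & c) ^ b)
(6) ((c & c) ^ b)  =[xor_comm →]=  (b ^ (c & c))
(7) (c & c)  =[and_idem →]=  c    ⊢ cost 3, within 3

(b ^ c)   [cost 3]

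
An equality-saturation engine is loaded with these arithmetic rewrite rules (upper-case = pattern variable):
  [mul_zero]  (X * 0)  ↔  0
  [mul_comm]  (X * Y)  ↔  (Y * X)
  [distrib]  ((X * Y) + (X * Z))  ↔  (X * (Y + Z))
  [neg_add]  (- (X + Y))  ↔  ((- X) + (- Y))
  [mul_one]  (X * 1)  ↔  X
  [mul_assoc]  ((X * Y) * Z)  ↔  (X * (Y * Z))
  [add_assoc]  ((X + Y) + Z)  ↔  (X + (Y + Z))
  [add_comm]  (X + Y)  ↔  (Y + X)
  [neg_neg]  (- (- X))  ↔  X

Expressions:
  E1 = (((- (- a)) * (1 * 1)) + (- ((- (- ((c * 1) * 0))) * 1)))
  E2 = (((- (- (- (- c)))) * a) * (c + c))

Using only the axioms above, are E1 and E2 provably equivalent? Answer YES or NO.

Every axiom is a valid identity, so a rewrite proof would force E1 and E2 to agree under every assignment.
At a=1, c=0: E1 = 1 but E2 = 0; they differ, so no derivation exists.

NO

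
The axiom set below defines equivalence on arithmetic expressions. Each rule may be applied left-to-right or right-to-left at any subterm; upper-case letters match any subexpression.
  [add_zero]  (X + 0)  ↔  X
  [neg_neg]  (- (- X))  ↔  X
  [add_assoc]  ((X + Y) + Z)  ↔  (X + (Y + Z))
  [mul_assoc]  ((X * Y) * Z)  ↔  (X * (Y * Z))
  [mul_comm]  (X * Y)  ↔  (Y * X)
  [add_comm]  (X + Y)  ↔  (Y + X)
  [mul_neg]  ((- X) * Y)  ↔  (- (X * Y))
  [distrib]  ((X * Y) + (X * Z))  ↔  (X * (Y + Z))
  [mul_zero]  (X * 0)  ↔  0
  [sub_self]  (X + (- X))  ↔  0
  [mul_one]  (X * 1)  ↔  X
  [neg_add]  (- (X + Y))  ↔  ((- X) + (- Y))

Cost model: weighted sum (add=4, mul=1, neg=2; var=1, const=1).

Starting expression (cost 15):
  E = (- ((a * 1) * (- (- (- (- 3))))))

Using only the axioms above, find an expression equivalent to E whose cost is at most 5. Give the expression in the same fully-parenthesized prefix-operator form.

(- (a * 3))   [cost 5]

(1) (- (- 3))  =[neg_neg →]=  3    ⊢ (- ((a * 1) * (- (- 3))))
(2) (- (- 3))  =[neg_neg →]=  3    ⊢ (- ((a * 1) * 3))
(3) (a * 1)  =[mul_one →]=  a    ⊢ cost 5, within 5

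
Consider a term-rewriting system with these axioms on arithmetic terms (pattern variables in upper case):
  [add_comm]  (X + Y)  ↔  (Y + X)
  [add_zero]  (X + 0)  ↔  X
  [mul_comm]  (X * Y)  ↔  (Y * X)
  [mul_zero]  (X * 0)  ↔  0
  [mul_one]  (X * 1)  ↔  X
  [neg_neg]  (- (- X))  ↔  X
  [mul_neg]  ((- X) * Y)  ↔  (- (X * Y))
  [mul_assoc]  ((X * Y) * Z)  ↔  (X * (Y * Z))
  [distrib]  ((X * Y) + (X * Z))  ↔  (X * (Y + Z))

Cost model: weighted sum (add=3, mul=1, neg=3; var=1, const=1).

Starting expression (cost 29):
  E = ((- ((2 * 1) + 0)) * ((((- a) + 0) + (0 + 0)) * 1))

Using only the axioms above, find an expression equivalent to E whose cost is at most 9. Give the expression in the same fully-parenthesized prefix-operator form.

1. [add_zero →] ((- a) + 0)  →  (- a);  E = ((- ((2 * 1) + 0)) * (((- a) + (0 + 0)) * 1))
2. [add_zero →] ((2 * 1) + 0)  →  (2 * 1);  E = ((- (2 * 1)) * (((- a) + (0 + 0)) * 1))
3. [add_zero →] (0 + 0)  →  0;  E = ((- (2 * 1)) * (((- a) + 0) * 1))
4. [add_zero →] ((- a) + 0)  →  (- a);  E = ((- (2 * 1)) * ((- a) * 1))
5. [mul_one →] (2 * 1)  →  2;  E = ((- 2) * ((- a) * 1))
6. [mul_one →] ((- a) * 1)  →  (- a);  cost 9 ≤ 9, done

((- 2) * (- a))   [cost 9]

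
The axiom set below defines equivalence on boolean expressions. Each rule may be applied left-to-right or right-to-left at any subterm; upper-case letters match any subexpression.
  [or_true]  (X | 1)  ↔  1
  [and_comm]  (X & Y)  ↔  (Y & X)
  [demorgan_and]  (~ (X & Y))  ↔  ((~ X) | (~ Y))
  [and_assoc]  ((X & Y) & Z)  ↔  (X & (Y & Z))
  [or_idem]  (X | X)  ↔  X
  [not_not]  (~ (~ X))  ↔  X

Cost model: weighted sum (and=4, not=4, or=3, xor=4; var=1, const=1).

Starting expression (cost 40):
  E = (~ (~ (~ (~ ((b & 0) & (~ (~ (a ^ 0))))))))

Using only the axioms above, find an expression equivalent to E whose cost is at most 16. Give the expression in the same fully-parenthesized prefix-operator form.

((b & 0) & (a ^ 0))   [cost 16]

step 1: not_not (→) rewrites (~ (~ (a ^ 0))) into (a ^ 0), now (~ (~ (~ (~ ((b & 0) & (a ^ 0))))))
step 2: not_not (→) rewrites (~ (~ ((b & 0) & (a ^ 0)))) into ((b & 0) & (a ^ 0)), now (~ (~ ((b & 0) & (a ^ 0))))
step 3: not_not (→) rewrites (~ (~ ((b & 0) & (a ^ 0)))) into ((b & 0) & (a ^ 0)), reaching cost 16 (bound 16)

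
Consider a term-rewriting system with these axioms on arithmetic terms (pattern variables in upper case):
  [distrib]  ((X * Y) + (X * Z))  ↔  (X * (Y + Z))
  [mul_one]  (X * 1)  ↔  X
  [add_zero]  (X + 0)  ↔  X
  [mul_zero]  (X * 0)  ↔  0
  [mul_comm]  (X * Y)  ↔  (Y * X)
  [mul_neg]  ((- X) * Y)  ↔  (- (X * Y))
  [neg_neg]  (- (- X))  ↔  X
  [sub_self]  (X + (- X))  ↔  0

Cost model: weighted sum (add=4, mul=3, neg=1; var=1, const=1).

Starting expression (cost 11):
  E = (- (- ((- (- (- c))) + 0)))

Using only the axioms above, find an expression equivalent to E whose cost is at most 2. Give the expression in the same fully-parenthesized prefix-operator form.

1. [neg_neg →] (- (- c))  →  c;  E = (- (- ((- c) + 0)))
2. [add_zero →] ((- c) + 0)  →  (- c);  E = (- (- (- c)))
3. [neg_neg →] (- (- c))  →  c;  cost 2 ≤ 2, done

(- c)   [cost 2]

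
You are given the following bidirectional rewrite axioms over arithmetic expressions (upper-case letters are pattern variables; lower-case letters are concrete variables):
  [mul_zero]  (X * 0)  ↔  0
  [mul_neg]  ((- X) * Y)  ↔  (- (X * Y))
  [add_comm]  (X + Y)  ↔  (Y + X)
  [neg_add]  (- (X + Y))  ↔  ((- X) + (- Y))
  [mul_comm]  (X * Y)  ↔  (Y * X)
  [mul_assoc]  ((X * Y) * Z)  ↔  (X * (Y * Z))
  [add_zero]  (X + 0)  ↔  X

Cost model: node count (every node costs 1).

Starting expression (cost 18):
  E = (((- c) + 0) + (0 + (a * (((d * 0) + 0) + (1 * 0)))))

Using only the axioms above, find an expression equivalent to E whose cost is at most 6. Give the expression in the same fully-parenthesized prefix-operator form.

((- c) + (a * 0))   [cost 6]

1. [mul_zero →] (d * 0)  →  0;  E = (((- c) + 0) + (0 + (a * ((0 + 0) + (1 * 0)))))
2. [add_comm →] (0 + (a * ((0 + 0) + (1 * 0))))  →  ((a * ((0 + 0) + (1 * 0))) + 0);  E = (((- c) + 0) + ((a * ((0 + 0) + (1 * 0))) + 0))
3. [mul_zero →] (1 * 0)  →  0;  E = (((- c) + 0) + ((a * ((0 + 0) + 0)) + 0))
4. [add_zero →] ((a * ((0 + 0) + 0)) + 0)  →  (a * ((0 + 0) + 0));  E = (((- c) + 0) + (a * ((0 + 0) + 0)))
5. [add_zero →] ((- c) + 0)  →  (- c);  E = ((- c) + (a * ((0 + 0) + 0)))
6. [add_zero →] ((0 + 0) + 0)  →  (0 + 0);  E = ((- c) + (a * (0 + 0)))
7. [add_zero →] (0 + 0)  →  0;  cost 6 ≤ 6, done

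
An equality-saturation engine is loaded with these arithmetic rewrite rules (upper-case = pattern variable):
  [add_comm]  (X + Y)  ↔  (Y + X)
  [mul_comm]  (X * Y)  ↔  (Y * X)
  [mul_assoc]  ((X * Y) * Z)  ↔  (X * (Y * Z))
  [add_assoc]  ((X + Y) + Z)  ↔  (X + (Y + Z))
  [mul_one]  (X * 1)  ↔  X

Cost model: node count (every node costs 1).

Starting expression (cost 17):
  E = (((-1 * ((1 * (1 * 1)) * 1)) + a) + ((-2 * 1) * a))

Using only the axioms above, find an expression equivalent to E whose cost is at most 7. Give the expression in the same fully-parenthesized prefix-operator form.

((-1 + a) + (-2 * a))   [cost 7]

1. [mul_one →] (1 * 1)  →  1;  E = (((-1 * ((1 * 1) * 1)) + a) + ((-2 * 1) * a))
2. [mul_one →] (1 * 1)  →  1;  E = (((-1 * (1 * 1)) + a) + ((-2 * 1) * a))
3. [mul_one →] (1 * 1)  →  1;  E = (((-1 * 1) + a) + ((-2 * 1) * a))
4. [mul_one →] (-1 * 1)  →  -1;  E = ((-1 + a) + ((-2 * 1) * a))
5. [mul_one →] (-2 * 1)  →  -2;  cost 7 ≤ 7, done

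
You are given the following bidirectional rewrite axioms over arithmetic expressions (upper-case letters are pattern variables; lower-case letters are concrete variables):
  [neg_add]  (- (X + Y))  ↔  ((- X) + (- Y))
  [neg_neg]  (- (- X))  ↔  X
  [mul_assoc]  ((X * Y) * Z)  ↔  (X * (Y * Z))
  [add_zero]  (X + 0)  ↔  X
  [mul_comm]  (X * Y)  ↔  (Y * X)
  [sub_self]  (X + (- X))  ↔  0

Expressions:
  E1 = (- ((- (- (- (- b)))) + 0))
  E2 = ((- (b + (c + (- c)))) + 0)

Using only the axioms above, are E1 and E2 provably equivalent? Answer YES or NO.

(1) ((- (- (- (- b)))) + 0)  =[add_zero →]=  (- (- (- (- b))))    ⊢ (- (- (- (- (- b)))))
(2) (- (- (- (- (- b)))))  =[neg_neg →]=  (- (- (- b)))
(3) (- (- b))  =[neg_neg →]=  b    ⊢ (- b)
(4) b  =[add_zero ←]=  (b + 0)    ⊢ (- (b + 0))
(5) 0  =[sub_self ←]=  (c + (- c))    ⊢ (- (b + (c + (- c))))
(6) (- (b + (c + (- c))))  =[add_zero ←]=  ((- (b + (c + (- c)))) + 0)    ⊢ E2

YES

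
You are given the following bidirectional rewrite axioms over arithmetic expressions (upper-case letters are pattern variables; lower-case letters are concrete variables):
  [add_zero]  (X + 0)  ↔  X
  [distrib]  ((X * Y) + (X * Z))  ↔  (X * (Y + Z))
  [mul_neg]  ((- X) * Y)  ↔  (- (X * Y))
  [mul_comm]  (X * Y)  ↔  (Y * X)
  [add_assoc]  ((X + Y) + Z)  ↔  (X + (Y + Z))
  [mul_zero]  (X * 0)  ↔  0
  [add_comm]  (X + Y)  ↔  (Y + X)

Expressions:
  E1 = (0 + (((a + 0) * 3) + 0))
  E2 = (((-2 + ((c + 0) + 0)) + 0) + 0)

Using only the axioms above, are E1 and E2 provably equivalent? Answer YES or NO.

NO

Every axiom is a valid identity, so a rewrite proof would force E1 and E2 to agree under every assignment.
At a=0, c=0: E1 = 0 but E2 = -2; they differ, so no derivation exists.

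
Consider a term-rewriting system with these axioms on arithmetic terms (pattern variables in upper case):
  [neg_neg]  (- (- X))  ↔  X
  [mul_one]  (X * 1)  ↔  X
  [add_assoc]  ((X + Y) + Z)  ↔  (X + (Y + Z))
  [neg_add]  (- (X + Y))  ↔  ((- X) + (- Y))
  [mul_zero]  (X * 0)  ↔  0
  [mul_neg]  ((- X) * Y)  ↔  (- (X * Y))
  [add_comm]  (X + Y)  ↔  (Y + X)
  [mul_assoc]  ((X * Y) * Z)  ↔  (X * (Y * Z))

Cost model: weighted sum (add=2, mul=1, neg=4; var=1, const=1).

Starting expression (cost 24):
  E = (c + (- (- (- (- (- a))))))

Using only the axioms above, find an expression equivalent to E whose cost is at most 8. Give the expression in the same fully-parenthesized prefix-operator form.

step 1: neg_neg (→) rewrites (- (- a)) into a, now (c + (- (- (- a))))
step 2: neg_neg (→) rewrites (- (- a)) into a, reaching cost 8 (bound 8)

(c + (- a))   [cost 8]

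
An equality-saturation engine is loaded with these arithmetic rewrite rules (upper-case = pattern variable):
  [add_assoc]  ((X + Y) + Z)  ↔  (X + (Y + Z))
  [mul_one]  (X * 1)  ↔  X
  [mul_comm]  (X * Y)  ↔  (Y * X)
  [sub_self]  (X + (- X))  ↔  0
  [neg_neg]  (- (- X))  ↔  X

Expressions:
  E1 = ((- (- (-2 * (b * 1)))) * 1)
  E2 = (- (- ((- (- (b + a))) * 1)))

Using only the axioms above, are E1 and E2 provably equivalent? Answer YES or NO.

All listed rules preserve value, hence provable equivalence implies equal values everywhere; look for a separating assignment.
a=0, b=1 gives E1 ↦ -2, E2 ↦ 1; values differ ⇒ not provably equivalent.

NO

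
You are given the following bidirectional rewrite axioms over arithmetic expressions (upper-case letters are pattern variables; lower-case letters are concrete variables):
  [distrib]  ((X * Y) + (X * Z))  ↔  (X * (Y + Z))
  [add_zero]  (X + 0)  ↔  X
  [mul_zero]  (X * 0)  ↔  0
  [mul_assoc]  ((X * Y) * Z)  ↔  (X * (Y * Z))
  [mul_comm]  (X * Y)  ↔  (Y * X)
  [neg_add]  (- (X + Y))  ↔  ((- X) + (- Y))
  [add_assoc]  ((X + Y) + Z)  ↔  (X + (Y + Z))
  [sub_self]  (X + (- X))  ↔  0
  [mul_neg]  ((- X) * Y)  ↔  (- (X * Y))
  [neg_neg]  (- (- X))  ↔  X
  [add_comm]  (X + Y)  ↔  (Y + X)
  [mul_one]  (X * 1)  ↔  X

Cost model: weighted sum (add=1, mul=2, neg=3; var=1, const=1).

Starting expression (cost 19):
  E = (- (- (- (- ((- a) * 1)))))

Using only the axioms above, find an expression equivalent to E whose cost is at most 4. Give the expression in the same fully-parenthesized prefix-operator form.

(- a)   [cost 4]

(1) ((- a) * 1)  =[mul_one →]=  (- a)    ⊢ (- (- (- (- (- a)))))
(2) (- (- (- (- (- a)))))  =[neg_neg →]=  (- (- (- a)))
(3) (- (- a))  =[neg_neg →]=  a    ⊢ cost 4, within 4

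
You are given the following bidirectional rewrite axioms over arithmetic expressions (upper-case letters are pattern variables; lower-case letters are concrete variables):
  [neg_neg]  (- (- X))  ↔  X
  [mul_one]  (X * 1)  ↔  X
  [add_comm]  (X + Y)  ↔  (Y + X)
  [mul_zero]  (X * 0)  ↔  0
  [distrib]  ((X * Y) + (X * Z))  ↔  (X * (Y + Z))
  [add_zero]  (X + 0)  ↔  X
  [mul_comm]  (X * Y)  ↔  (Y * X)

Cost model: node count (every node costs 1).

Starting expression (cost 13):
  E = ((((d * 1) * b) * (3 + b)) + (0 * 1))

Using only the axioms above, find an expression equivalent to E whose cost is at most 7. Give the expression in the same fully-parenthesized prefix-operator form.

((d * b) * (3 + b))   [cost 7]

(1) (0 * 1)  =[mul_one →]=  0    ⊢ ((((d * 1) * b) * (3 + b)) + 0)
(2) ((((d * 1) * b) * (3 + b)) + 0)  =[add_zero →]=  (((d * 1) * b) * (3 + b))
(3) (d * 1)  =[mul_one →]=  d    ⊢ cost 7, within 7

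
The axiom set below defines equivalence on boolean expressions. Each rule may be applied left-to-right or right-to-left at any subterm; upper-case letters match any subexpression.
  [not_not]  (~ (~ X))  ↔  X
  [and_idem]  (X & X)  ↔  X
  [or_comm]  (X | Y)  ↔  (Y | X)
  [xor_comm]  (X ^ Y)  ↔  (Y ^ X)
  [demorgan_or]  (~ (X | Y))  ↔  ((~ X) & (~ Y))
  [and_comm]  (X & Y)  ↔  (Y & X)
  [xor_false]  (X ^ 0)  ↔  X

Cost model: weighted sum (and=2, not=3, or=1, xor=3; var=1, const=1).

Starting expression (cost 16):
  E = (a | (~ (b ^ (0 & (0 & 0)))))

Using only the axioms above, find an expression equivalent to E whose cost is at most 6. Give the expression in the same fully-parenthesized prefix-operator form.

(a | (~ b))   [cost 6]

(1) (0 & 0)  =[and_idem →]=  0    ⊢ (a | (~ (b ^ (0 & 0))))
(2) (0 & 0)  =[and_idem →]=  0    ⊢ (a | (~ (b ^ 0)))
(3) (b ^ 0)  =[xor_false →]=  b    ⊢ cost 6, within 6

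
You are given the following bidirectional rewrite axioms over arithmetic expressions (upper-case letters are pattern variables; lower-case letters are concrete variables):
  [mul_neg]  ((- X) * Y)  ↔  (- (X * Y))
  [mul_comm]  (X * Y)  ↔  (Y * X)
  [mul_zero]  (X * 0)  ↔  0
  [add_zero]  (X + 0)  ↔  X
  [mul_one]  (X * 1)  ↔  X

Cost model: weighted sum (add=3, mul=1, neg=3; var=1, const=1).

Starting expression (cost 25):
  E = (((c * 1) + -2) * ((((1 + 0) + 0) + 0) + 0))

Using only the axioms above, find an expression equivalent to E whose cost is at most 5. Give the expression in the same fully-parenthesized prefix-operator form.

(c + -2)   [cost 5]

1. [add_zero →] (1 + 0)  →  1;  E = (((c * 1) + -2) * (((1 + 0) + 0) + 0))
2. [add_zero →] (1 + 0)  →  1;  E = (((c * 1) + -2) * ((1 + 0) + 0))
3. [add_zero →] (1 + 0)  →  1;  E = (((c * 1) + -2) * (1 + 0))
4. [mul_one →] (c * 1)  →  c;  E = ((c + -2) * (1 + 0))
5. [add_zero →] (1 + 0)  →  1;  E = ((c + -2) * 1)
6. [mul_one →] ((c + -2) * 1)  →  (c + -2);  cost 5 ≤ 5, done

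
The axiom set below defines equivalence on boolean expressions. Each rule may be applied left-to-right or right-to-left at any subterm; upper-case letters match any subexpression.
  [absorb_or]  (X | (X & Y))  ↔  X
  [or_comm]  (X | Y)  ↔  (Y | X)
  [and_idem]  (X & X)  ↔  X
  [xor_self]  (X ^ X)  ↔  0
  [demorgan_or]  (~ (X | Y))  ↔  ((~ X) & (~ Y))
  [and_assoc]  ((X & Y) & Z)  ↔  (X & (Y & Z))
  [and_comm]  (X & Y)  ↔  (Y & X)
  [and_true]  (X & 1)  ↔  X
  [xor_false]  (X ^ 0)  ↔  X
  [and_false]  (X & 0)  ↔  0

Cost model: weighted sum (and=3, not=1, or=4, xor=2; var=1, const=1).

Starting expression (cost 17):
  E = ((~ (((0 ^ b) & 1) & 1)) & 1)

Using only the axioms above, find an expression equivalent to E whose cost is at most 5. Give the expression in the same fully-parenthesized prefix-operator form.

(~ (0 ^ b))   [cost 5]

step 1: and_true (→) rewrites ((0 ^ b) & 1) into (0 ^ b), now ((~ ((0 ^ b) & 1)) & 1)
step 2: and_true (→) rewrites ((~ ((0 ^ b) & 1)) & 1) into (~ ((0 ^ b) & 1))
step 3: and_true (→) rewrites ((0 ^ b) & 1) into (0 ^ b), reaching cost 5 (bound 5)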